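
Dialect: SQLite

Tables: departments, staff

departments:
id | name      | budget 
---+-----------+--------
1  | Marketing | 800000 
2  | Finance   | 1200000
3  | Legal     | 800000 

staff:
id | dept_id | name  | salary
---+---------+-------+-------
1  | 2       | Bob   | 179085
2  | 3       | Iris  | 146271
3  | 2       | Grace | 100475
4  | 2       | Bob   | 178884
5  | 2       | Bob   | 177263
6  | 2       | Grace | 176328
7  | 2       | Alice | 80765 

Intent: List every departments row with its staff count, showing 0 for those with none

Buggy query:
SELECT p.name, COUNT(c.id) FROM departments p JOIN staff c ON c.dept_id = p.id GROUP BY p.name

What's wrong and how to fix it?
Bug: An inner join excludes parents with zero children

Fix: Use LEFT JOIN so parents without children still appear (COUNT(c.id) gives 0)

Corrected query:
SELECT p.name, COUNT(c.id) FROM departments p LEFT JOIN staff c ON c.dept_id = p.id GROUP BY p.name

Result:
name      | COUNT(c.id)
----------+------------
Finance   | 6          
Legal     | 1          
Marketing | 0          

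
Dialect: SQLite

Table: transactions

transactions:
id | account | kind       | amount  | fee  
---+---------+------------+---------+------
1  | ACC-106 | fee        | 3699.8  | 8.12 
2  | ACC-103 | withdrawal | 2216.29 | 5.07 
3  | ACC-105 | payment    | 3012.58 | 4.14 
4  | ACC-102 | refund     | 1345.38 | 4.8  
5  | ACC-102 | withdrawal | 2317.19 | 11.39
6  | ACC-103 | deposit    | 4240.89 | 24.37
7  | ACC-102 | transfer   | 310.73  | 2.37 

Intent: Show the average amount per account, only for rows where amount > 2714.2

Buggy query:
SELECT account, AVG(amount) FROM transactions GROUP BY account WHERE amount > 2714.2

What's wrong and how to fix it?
Bug: Row-level WHERE must come before GROUP BY in the clause order

Fix: Move the WHERE clause before GROUP BY

Corrected query:
SELECT account, AVG(amount) FROM transactions WHERE amount > 2714.2 GROUP BY account

Result:
account | AVG(amount)
--------+------------
ACC-103 | 4240.89    
ACC-105 | 3012.58    
ACC-106 | 3699.8     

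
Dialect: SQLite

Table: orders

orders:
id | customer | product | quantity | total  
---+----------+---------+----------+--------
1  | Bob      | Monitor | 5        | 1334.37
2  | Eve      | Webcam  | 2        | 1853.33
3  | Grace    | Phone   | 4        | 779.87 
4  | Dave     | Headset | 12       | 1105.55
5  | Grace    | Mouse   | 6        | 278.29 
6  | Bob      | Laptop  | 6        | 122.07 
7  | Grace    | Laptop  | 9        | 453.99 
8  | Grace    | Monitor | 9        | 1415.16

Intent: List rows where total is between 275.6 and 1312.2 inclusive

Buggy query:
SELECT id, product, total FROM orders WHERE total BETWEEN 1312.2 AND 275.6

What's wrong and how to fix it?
Bug: BETWEEN expects the lower bound first; with 1312.2 AND 275.6 the range is empty

Fix: Write BETWEEN 275.6 AND 1312.2

Corrected query:
SELECT id, product, total FROM orders WHERE total BETWEEN 275.6 AND 1312.2

Result:
id | product | total  
---+---------+--------
3  | Phone   | 779.87 
4  | Headset | 1105.55
5  | Mouse   | 278.29 
7  | Laptop  | 453.99 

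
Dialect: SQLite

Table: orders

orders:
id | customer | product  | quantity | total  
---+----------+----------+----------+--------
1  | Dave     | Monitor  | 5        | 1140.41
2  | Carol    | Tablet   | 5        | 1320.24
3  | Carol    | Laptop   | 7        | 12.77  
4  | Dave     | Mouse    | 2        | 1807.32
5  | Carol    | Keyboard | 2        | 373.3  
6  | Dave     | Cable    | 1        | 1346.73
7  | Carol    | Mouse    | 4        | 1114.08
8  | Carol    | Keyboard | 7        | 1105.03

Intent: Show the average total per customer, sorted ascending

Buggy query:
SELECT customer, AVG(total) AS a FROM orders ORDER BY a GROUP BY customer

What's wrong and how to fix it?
Bug: ORDER BY appears before GROUP BY; SQL clause order requires GROUP BY first

Fix: Reorder: SELECT … FROM … GROUP BY … ORDER BY …

Corrected query:
SELECT customer, AVG(total) AS a FROM orders GROUP BY customer ORDER BY a

Result:
customer | a          
---------+------------
Carol    | 785.084    
Dave     | 1431.486667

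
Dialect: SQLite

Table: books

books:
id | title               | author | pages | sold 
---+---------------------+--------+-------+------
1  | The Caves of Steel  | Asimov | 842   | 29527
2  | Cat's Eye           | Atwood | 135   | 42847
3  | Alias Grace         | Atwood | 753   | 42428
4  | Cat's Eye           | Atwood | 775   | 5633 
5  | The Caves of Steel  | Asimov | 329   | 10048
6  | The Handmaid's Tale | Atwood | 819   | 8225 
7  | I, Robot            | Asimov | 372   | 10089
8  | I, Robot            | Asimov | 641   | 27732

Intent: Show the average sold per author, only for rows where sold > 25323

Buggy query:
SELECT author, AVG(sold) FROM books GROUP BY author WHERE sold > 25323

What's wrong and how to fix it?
Bug: WHERE cannot follow GROUP BY

Fix: Place WHERE between FROM and GROUP BY

Corrected query:
SELECT author, AVG(sold) FROM books WHERE sold > 25323 GROUP BY author

Result:
author | AVG(sold)
-------+----------
Asimov | 28629.5  
Atwood | 42637.5  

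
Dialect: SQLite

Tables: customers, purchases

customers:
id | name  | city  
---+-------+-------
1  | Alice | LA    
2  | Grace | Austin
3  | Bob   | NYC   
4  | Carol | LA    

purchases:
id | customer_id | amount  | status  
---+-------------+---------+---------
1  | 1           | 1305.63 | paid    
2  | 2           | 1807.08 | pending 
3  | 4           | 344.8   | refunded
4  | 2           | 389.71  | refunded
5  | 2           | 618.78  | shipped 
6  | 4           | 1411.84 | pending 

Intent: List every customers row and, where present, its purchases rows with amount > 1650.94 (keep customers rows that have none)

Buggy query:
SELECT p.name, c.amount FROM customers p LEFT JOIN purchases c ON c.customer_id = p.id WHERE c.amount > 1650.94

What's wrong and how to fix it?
Bug: A WHERE condition on the right-hand table after LEFT JOIN drops unmatched parents

Fix: Move the right-table condition into the ON clause so unmatched parents are kept

Corrected query:
SELECT p.name, c.amount FROM customers p LEFT JOIN purchases c ON c.customer_id = p.id AND c.amount > 1650.94

Result:
name  | amount 
------+--------
Alice | NULL   
Grace | 1807.08
Bob   | NULL   
Carol | NULL   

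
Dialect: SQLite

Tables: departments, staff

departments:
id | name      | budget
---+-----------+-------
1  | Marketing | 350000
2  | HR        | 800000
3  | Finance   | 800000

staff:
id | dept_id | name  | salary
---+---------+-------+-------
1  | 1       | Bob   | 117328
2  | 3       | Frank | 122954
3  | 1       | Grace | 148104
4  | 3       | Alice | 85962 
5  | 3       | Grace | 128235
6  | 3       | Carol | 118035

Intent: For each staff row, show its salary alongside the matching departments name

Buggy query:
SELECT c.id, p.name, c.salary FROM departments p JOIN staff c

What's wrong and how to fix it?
Bug: JOIN with no ON clause produces a cartesian product; every staff row pairs with every departments row

Fix: Add ON c.dept_id = p.id to the JOIN

Corrected query:
SELECT c.id, p.name, c.salary FROM departments p JOIN staff c ON c.dept_id = p.id

Result:
id | name      | salary
---+-----------+-------
1  | Marketing | 117328
2  | Finance   | 122954
3  | Marketing | 148104
4  | Finance   | 85962 
5  | Finance   | 128235
6  | Finance   | 118035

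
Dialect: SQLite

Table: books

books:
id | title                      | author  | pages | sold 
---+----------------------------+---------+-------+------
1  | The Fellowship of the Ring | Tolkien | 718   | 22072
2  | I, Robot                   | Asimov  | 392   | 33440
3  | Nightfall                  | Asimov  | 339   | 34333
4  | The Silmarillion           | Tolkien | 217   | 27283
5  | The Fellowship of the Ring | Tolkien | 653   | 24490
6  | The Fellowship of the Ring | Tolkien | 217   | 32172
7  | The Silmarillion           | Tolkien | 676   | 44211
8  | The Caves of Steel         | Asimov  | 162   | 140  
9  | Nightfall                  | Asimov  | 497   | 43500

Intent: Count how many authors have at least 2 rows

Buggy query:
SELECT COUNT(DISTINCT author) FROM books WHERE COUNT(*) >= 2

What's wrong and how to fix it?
Bug: WHERE filters individual rows, not groups, so a group-level COUNT is invalid there

Fix: Use a subquery that GROUPs and filters with HAVING, then count its rows

Corrected query:
SELECT COUNT(*) FROM (SELECT author FROM books GROUP BY author HAVING COUNT(*) >= 2)

Result:
COUNT(*)
--------
2       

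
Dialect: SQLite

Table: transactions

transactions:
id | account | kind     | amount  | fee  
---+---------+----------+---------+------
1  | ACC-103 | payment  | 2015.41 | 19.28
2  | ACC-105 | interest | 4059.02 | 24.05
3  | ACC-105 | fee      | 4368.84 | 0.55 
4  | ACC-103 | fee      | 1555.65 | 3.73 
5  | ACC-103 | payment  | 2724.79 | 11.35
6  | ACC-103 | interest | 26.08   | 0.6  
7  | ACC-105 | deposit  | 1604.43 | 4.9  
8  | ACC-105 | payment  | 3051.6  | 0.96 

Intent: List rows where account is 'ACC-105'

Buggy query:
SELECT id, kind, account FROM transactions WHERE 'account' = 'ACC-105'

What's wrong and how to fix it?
Bug: Single quotes denote string literals in SQL; the column name is being compared as a constant string

Fix: Reference the column as account without single quotes

Corrected query:
SELECT id, kind, account FROM transactions WHERE account = 'ACC-105'

Result:
id | kind     | account
---+----------+--------
2  | interest | ACC-105
3  | fee      | ACC-105
7  | deposit  | ACC-105
8  | payment  | ACC-105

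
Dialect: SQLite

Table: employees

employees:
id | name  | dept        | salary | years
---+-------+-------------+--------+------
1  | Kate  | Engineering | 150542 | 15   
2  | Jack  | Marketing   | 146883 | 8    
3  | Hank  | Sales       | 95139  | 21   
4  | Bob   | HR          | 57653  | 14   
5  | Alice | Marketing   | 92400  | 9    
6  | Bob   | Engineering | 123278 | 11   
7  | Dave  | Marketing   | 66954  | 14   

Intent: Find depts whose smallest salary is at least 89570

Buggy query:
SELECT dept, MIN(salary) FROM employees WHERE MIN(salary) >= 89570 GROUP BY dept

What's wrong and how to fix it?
Bug: Aggregates like MIN are computed per group after WHERE runs

Fix: Replace WHERE with HAVING after the GROUP BY

Corrected query:
SELECT dept, MIN(salary) FROM employees GROUP BY dept HAVING MIN(salary) >= 89570

Result:
dept        | MIN(salary)
------------+------------
Engineering | 123278     
Sales       | 95139      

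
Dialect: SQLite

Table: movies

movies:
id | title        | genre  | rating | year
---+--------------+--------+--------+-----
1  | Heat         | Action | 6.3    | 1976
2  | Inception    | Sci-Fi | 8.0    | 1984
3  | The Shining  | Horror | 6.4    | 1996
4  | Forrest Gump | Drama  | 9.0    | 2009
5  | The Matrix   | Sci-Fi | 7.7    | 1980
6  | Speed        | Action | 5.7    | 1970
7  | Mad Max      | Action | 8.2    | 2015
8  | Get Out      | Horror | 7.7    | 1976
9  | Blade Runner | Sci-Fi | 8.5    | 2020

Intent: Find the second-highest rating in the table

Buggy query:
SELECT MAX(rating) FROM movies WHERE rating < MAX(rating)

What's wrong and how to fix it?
Bug: MAX(rating) on the right of the comparison is an aggregate-in-WHERE error

Fix: Compute the overall MAX in a subquery, then take MAX of rows below it

Corrected query:
SELECT MAX(rating) FROM movies WHERE rating < (SELECT MAX(rating) FROM movies)

Result:
MAX(rating)
-----------
8.5        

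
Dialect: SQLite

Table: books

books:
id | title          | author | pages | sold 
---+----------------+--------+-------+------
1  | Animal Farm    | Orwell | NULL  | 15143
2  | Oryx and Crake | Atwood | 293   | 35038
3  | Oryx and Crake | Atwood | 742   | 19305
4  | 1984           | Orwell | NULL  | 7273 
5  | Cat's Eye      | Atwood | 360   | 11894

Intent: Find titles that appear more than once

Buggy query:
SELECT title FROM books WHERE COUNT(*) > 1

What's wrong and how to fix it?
Bug: COUNT(*) is an aggregate and cannot be used in WHERE

Fix: Group first, then use HAVING for the count condition

Corrected query:
SELECT title FROM books GROUP BY title HAVING COUNT(*) > 1

Result:
title         
--------------
Oryx and Crake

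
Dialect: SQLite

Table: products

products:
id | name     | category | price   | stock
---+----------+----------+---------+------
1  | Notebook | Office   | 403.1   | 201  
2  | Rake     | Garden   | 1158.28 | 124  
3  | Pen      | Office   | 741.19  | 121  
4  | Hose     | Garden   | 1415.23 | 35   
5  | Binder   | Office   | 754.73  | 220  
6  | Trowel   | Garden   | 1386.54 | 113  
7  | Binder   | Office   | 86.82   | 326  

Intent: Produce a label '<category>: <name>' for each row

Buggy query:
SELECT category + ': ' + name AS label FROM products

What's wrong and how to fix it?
Bug: '+' is numeric addition; on text columns SQLite converts them to 0 instead of concatenating

Fix: Replace + with || to concatenate text

Corrected query:
SELECT category || ': ' || name AS label FROM products

Result:
label           
----------------
Office: Notebook
Garden: Rake    
Office: Pen     
Garden: Hose    
Office: Binder  
Garden: Trowel  
Office: Binder  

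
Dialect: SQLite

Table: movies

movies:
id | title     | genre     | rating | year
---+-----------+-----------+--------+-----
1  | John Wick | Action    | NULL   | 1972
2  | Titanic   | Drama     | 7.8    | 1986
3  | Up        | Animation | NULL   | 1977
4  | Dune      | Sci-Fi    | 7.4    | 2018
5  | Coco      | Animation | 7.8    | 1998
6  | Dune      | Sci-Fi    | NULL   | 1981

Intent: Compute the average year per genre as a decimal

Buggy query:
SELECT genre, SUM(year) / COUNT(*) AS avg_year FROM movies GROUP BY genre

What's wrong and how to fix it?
Bug: Both operands are integers, so '/' performs integer division and truncates

Fix: Cast one side to REAL so the division keeps the fractional part

Corrected query:
SELECT genre, SUM(year) * 1.0 / COUNT(*) AS avg_year FROM movies GROUP BY genre

Result:
genre     | avg_year
----------+---------
Action    | 1972    
Animation | 1987.5  
Drama     | 1986    
Sci-Fi    | 1999.5  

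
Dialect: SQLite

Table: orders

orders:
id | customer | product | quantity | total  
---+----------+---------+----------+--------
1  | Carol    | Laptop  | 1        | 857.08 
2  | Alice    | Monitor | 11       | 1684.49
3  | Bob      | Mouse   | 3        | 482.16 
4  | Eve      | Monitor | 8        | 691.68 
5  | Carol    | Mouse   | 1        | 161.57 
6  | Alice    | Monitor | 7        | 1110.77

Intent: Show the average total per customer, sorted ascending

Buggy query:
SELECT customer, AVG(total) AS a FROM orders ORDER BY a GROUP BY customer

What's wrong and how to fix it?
Bug: ORDER BY appears before GROUP BY; SQL clause order requires GROUP BY first

Fix: Reorder: SELECT … FROM … GROUP BY … ORDER BY …

Corrected query:
SELECT customer, AVG(total) AS a FROM orders GROUP BY customer ORDER BY a

Result:
customer | a      
---------+--------
Bob      | 482.16 
Carol    | 509.325
Eve      | 691.68 
Alice    | 1397.63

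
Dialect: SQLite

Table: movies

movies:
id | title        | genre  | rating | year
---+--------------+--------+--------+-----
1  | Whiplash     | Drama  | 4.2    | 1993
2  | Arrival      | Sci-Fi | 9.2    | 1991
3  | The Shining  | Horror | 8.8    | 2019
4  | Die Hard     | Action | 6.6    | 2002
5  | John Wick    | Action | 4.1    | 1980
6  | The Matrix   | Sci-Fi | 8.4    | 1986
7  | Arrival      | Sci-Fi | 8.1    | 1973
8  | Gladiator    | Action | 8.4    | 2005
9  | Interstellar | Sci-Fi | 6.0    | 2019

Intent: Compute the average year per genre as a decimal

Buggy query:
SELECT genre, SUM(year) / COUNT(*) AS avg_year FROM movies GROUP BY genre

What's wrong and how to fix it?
Bug: Both operands are integers, so '/' performs integer division and truncates

Fix: Multiply by 1.0 (or CAST to REAL) to force floating-point division

Corrected query:
SELECT genre, SUM(year) * 1.0 / COUNT(*) AS avg_year FROM movies GROUP BY genre

Result:
genre  | avg_year   
-------+------------
Action | 1995.666667
Drama  | 1993       
Horror | 2019       
Sci-Fi | 1992.25    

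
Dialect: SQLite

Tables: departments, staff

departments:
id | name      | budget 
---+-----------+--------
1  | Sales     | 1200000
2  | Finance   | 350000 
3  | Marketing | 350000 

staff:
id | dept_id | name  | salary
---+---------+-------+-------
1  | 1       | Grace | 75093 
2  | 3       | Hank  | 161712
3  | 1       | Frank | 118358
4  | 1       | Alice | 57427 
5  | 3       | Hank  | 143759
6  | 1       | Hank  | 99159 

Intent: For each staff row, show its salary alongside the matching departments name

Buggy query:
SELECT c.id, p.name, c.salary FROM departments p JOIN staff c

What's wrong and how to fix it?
Bug: Missing join condition: each staff row is matched to all departments rows instead of just its own

Fix: Add ON c.dept_id = p.id to the JOIN

Corrected query:
SELECT c.id, p.name, c.salary FROM departments p JOIN staff c ON c.dept_id = p.id

Result:
id | name      | salary
---+-----------+-------
1  | Sales     | 75093 
2  | Marketing | 161712
3  | Sales     | 118358
4  | Sales     | 57427 
5  | Marketing | 143759
6  | Sales     | 99159 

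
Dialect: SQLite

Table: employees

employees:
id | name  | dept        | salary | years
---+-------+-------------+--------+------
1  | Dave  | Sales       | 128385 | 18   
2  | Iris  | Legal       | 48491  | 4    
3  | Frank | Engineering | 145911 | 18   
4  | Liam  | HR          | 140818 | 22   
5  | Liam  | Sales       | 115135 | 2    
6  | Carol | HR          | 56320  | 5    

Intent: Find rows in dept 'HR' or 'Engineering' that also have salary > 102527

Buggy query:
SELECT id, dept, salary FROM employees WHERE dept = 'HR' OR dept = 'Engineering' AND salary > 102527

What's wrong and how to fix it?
Bug: AND binds tighter than OR, so this parses as dept = 'HR' OR (dept = 'Engineering' AND salary > 102527)

Fix: Group the OR with parentheses (or use IN), then AND the threshold

Corrected query:
SELECT id, dept, salary FROM employees WHERE (dept = 'HR' OR dept = 'Engineering') AND salary > 102527

Result:
id | dept        | salary
---+-------------+-------
3  | Engineering | 145911
4  | HR          | 140818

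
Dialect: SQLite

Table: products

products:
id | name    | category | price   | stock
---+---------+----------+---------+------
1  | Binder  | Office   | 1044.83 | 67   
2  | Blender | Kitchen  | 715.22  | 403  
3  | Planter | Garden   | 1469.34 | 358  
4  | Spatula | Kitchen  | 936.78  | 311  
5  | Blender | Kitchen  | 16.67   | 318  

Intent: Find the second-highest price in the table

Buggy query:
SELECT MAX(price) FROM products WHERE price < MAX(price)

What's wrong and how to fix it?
Bug: MAX(price) on the right of the comparison is an aggregate-in-WHERE error

Fix: Put the inner MAX in a scalar subquery

Corrected query:
SELECT MAX(price) FROM products WHERE price < (SELECT MAX(price) FROM products)

Result:
MAX(price)
----------
1044.83   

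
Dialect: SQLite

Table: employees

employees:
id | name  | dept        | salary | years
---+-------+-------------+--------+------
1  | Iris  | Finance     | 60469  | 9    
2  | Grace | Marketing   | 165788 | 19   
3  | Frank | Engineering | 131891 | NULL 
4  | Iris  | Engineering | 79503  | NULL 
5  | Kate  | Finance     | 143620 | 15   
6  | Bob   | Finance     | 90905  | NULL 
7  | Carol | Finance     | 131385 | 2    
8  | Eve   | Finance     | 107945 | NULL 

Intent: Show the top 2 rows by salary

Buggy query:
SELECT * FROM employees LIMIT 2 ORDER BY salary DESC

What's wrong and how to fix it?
Bug: ORDER BY cannot follow LIMIT; LIMIT is the final clause

Fix: Swap the clauses: ORDER BY first, then LIMIT

Corrected query:
SELECT * FROM employees ORDER BY salary DESC LIMIT 2

Result:
id | name  | dept      | salary | years
---+-------+-----------+--------+------
2  | Grace | Marketing | 165788 | 19   
5  | Kate  | Finance   | 143620 | 15   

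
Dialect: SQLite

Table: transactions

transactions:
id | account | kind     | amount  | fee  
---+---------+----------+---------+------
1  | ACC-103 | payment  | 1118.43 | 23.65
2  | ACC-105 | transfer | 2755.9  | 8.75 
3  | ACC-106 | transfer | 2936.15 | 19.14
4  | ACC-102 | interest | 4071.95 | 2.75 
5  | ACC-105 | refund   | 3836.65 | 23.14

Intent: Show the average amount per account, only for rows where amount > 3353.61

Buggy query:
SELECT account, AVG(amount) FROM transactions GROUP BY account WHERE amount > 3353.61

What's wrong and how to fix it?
Bug: WHERE cannot follow GROUP BY

Fix: Place WHERE between FROM and GROUP BY

Corrected query:
SELECT account, AVG(amount) FROM transactions WHERE amount > 3353.61 GROUP BY account

Result:
account | AVG(amount)
--------+------------
ACC-102 | 4071.95    
ACC-105 | 3836.65    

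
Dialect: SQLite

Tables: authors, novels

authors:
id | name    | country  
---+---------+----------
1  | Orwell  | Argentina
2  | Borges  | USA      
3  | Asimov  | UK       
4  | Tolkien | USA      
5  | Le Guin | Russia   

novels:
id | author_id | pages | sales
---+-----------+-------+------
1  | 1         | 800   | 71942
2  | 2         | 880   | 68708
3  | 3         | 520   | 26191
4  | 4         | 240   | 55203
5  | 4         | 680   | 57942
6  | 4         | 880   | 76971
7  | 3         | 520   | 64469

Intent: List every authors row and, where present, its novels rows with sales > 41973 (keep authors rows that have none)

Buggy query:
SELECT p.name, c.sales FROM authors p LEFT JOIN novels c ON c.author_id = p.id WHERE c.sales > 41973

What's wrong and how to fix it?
Bug: Filtering c.sales in WHERE discards the NULL rows produced by LEFT JOIN, turning it into an inner join

Fix: Put 'c.sales > 41973' in the JOIN's ON clause instead of WHERE

Corrected query:
SELECT p.name, c.sales FROM authors p LEFT JOIN novels c ON c.author_id = p.id AND c.sales > 41973

Result:
name    | sales
--------+------
Orwell  | 71942
Borges  | 68708
Asimov  | 64469
Tolkien | 55203
Tolkien | 57942
Tolkien | 76971
Le Guin | NULL 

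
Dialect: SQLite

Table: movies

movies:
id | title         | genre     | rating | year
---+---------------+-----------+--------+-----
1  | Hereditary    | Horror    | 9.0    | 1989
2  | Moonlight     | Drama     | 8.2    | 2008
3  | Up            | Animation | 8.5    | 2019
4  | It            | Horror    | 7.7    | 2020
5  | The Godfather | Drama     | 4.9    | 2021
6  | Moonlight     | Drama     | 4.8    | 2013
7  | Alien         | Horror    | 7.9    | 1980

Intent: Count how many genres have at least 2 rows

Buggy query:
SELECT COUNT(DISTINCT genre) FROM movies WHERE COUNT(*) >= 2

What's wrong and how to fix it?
Bug: WHERE filters individual rows, not groups, so a group-level COUNT is invalid there

Fix: Use a subquery that GROUPs and filters with HAVING, then count its rows

Corrected query:
SELECT COUNT(*) FROM (SELECT genre FROM movies GROUP BY genre HAVING COUNT(*) >= 2)

Result:
COUNT(*)
--------
2       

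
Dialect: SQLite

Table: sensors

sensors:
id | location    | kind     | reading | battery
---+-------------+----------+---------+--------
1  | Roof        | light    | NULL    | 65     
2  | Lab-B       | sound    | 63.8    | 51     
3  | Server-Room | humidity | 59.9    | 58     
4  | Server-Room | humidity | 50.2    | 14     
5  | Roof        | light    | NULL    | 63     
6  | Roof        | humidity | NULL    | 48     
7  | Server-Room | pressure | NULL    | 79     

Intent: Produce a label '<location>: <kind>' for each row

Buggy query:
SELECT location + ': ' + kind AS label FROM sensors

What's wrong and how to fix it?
Bug: SQLite uses || for string concatenation; + coerces text to numbers (yielding 0)

Fix: Replace + with || to concatenate text

Corrected query:
SELECT location || ': ' || kind AS label FROM sensors

Result:
label                
---------------------
Roof: light          
Lab-B: sound         
Server-Room: humidity
Server-Room: humidity
Roof: light          
Roof: humidity       
Server-Room: pressure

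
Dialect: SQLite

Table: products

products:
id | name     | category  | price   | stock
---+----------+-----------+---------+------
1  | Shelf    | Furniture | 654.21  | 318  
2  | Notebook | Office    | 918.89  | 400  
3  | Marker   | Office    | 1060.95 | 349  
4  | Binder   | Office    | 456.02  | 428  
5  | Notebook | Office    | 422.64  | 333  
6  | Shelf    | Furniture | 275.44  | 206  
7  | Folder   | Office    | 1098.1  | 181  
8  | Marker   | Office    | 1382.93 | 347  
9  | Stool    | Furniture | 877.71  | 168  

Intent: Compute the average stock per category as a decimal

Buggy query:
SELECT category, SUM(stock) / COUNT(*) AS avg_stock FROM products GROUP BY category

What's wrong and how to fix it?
Bug: Both operands are integers, so '/' performs integer division and truncates

Fix: Multiply by 1.0 (or CAST to REAL) to force floating-point division

Corrected query:
SELECT category, SUM(stock) * 1.0 / COUNT(*) AS avg_stock FROM products GROUP BY category

Result:
category  | avg_stock 
----------+-----------
Furniture | 230.666667
Office    | 339.666667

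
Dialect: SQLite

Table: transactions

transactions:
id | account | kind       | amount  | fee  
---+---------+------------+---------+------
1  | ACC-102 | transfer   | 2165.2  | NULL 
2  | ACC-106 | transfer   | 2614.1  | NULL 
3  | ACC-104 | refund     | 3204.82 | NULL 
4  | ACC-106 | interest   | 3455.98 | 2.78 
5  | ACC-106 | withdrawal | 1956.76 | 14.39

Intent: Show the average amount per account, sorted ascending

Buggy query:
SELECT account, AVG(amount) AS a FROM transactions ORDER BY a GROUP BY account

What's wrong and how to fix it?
Bug: GROUP BY must precede ORDER BY

Fix: Move ORDER BY to the end, after GROUP BY

Corrected query:
SELECT account, AVG(amount) AS a FROM transactions GROUP BY account ORDER BY a

Result:
account | a          
--------+------------
ACC-102 | 2165.2     
ACC-106 | 2675.613333
ACC-104 | 3204.82    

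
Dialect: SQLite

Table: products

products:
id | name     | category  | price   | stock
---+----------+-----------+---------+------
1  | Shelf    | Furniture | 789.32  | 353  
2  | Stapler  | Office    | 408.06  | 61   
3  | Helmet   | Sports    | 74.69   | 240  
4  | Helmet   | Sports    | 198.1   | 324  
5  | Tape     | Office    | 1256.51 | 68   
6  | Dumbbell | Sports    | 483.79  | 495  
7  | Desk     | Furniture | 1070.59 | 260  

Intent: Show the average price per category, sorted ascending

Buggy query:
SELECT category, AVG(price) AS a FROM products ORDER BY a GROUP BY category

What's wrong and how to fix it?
Bug: GROUP BY must precede ORDER BY

Fix: Move ORDER BY to the end, after GROUP BY

Corrected query:
SELECT category, AVG(price) AS a FROM products GROUP BY category ORDER BY a

Result:
category  | a         
----------+-----------
Sports    | 252.193333
Office    | 832.285   
Furniture | 929.955   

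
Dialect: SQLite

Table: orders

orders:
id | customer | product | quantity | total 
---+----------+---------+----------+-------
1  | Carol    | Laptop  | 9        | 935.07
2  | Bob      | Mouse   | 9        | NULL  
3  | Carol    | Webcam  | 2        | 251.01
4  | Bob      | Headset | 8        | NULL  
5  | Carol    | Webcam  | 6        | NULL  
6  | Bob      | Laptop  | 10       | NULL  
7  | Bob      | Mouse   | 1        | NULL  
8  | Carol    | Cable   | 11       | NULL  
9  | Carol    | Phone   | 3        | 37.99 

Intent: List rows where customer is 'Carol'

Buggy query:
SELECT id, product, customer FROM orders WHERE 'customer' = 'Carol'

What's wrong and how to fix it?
Bug: Single quotes denote string literals in SQL; the column name is being compared as a constant string

Fix: Reference the column as customer without single quotes

Corrected query:
SELECT id, product, customer FROM orders WHERE customer = 'Carol'

Result:
id | product | customer
---+---------+---------
1  | Laptop  | Carol   
3  | Webcam  | Carol   
5  | Webcam  | Carol   
8  | Cable   | Carol   
9  | Phone   | Carol   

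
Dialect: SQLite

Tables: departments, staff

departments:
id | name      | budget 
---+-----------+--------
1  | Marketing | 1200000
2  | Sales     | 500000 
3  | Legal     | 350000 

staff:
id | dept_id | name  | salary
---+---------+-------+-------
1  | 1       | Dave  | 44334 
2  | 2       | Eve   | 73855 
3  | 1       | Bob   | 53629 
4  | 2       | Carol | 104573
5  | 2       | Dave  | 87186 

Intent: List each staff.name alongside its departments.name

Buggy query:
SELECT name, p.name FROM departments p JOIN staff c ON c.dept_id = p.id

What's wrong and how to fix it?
Bug: 'name' exists in both joined tables, so the database can't tell which one is meant

Fix: Prefix ambiguous columns with the table alias

Corrected query:
SELECT c.name, p.name FROM departments p JOIN staff c ON c.dept_id = p.id

Result:
name  | name     
------+----------
Dave  | Marketing
Eve   | Sales    
Bob   | Marketing
Carol | Sales    
Dave  | Sales    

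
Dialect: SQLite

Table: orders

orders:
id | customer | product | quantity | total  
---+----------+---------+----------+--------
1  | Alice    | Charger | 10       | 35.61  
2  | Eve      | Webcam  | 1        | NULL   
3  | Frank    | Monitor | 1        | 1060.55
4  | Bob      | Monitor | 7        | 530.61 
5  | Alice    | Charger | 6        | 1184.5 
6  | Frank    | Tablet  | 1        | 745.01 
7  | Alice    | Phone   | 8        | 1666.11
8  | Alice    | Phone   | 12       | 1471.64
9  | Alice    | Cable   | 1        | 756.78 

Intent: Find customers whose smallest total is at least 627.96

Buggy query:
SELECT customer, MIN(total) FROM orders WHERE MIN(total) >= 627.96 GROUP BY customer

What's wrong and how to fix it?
Bug: Aggregates like MIN are computed per group after WHERE runs

Fix: Replace WHERE with HAVING after the GROUP BY

Corrected query:
SELECT customer, MIN(total) FROM orders GROUP BY customer HAVING MIN(total) >= 627.96

Result:
customer | MIN(total)
---------+-----------
Frank    | 745.01    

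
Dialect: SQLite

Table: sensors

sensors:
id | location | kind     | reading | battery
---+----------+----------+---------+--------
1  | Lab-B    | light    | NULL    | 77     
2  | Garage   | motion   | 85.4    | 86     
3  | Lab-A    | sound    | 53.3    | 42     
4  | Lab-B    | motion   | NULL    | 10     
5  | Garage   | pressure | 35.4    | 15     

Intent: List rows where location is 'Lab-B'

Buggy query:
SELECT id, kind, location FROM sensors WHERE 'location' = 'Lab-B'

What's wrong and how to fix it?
Bug: 'location' in single quotes is a string literal, not the column; the comparison is literal-vs-literal and never true

Fix: Remove the quotes around the column name (or use double quotes for an identifier)

Corrected query:
SELECT id, kind, location FROM sensors WHERE location = 'Lab-B'

Result:
id | kind   | location
---+--------+---------
1  | light  | Lab-B   
4  | motion | Lab-B   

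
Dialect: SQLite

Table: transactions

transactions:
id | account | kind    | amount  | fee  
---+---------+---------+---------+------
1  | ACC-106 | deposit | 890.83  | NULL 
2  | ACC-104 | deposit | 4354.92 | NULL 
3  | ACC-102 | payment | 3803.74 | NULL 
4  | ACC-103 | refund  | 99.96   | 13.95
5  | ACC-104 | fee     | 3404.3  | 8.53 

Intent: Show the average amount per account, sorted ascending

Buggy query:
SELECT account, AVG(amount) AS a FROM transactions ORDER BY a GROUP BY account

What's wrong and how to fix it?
Bug: GROUP BY must precede ORDER BY

Fix: Move ORDER BY to the end, after GROUP BY

Corrected query:
SELECT account, AVG(amount) AS a FROM transactions GROUP BY account ORDER BY a

Result:
account | a      
--------+--------
ACC-103 | 99.96  
ACC-106 | 890.83 
ACC-102 | 3803.74
ACC-104 | 3879.61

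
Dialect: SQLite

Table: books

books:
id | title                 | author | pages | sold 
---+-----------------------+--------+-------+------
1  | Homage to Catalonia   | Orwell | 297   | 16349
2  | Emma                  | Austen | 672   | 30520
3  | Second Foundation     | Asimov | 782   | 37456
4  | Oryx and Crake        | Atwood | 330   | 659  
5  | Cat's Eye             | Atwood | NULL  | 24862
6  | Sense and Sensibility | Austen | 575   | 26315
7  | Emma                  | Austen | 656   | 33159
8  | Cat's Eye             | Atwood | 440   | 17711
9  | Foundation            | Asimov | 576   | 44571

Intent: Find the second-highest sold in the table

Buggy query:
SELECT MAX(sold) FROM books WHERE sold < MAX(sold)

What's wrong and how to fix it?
Bug: MAX(sold) on the right of the comparison is an aggregate-in-WHERE error

Fix: Put the inner MAX in a scalar subquery

Corrected query:
SELECT MAX(sold) FROM books WHERE sold < (SELECT MAX(sold) FROM books)

Result:
MAX(sold)
---------
37456    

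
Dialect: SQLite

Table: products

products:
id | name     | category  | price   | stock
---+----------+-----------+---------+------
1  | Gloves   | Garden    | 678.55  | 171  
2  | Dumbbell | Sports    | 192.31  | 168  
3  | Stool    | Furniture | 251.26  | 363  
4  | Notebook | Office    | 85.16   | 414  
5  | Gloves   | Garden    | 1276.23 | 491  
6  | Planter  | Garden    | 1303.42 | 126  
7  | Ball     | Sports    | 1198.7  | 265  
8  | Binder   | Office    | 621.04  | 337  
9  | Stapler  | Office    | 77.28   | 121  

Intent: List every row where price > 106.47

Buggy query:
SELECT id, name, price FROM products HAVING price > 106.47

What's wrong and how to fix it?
Bug: HAVING filters the output of aggregation, but this query has no GROUP BY and no aggregate functions, so SQLite rejects it (HAVING clause on a non-aggregate query); the condition here is per row

Fix: Use WHERE for row-level filtering

Corrected query:
SELECT id, name, price FROM products WHERE price > 106.47

Result:
id | name     | price  
---+----------+--------
1  | Gloves   | 678.55 
2  | Dumbbell | 192.31 
3  | Stool    | 251.26 
5  | Gloves   | 1276.23
6  | Planter  | 1303.42
7  | Ball     | 1198.7 
8  | Binder   | 621.04 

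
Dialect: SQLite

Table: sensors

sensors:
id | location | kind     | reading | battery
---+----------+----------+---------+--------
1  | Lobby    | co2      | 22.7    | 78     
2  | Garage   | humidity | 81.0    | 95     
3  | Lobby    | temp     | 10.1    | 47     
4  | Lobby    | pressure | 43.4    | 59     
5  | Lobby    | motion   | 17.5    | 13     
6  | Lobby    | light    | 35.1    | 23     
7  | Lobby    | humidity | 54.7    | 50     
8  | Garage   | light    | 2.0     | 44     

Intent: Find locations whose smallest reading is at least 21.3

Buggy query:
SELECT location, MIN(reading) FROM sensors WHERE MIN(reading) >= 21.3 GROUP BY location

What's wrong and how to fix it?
Bug: Aggregates like MIN are computed per group after WHERE runs

Fix: Use HAVING for the per-group MIN condition

Corrected query:
SELECT location, MIN(reading) FROM sensors GROUP BY location HAVING MIN(reading) >= 21.3

Result:
(no rows)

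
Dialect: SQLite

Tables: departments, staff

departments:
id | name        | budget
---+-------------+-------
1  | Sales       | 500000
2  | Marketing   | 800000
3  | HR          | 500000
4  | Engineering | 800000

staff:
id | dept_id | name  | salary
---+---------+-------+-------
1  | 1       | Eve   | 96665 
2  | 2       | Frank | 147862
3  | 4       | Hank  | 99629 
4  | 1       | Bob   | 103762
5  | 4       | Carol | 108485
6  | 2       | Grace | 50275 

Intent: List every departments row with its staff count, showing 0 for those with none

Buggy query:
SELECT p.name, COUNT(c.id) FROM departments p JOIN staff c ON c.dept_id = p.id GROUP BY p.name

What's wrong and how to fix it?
Bug: An inner join excludes parents with zero children

Fix: Use LEFT JOIN so parents without children still appear (COUNT(c.id) gives 0)

Corrected query:
SELECT p.name, COUNT(c.id) FROM departments p LEFT JOIN staff c ON c.dept_id = p.id GROUP BY p.name

Result:
name        | COUNT(c.id)
------------+------------
Engineering | 2          
HR          | 0          
Marketing   | 2          
Sales       | 2          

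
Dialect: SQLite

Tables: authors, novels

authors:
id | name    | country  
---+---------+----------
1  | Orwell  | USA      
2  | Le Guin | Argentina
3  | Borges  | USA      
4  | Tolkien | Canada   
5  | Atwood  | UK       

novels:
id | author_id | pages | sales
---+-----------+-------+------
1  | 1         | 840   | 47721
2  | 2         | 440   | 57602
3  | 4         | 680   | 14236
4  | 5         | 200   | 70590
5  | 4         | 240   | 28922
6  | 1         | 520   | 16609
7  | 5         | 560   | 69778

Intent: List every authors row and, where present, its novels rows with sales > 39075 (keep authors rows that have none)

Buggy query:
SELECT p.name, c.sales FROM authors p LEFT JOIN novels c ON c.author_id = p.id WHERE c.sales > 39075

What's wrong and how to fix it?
Bug: Filtering c.sales in WHERE discards the NULL rows produced by LEFT JOIN, turning it into an inner join

Fix: Put 'c.sales > 39075' in the JOIN's ON clause instead of WHERE

Corrected query:
SELECT p.name, c.sales FROM authors p LEFT JOIN novels c ON c.author_id = p.id AND c.sales > 39075

Result:
name    | sales
--------+------
Orwell  | 47721
Le Guin | 57602
Borges  | NULL 
Tolkien | NULL 
Atwood  | 69778
Atwood  | 70590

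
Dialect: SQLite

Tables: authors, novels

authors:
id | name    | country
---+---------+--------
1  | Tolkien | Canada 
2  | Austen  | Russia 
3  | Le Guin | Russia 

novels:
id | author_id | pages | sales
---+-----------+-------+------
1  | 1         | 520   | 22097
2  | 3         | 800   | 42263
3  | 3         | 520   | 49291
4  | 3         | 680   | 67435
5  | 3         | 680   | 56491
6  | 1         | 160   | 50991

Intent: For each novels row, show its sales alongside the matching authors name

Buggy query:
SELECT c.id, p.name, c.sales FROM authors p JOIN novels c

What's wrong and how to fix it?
Bug: JOIN with no ON clause produces a cartesian product; every novels row pairs with every authors row

Fix: Add ON c.author_id = p.id to the JOIN

Corrected query:
SELECT c.id, p.name, c.sales FROM authors p JOIN novels c ON c.author_id = p.id

Result:
id | name    | sales
---+---------+------
1  | Tolkien | 22097
2  | Le Guin | 42263
3  | Le Guin | 49291
4  | Le Guin | 67435
5  | Le Guin | 56491
6  | Tolkien | 50991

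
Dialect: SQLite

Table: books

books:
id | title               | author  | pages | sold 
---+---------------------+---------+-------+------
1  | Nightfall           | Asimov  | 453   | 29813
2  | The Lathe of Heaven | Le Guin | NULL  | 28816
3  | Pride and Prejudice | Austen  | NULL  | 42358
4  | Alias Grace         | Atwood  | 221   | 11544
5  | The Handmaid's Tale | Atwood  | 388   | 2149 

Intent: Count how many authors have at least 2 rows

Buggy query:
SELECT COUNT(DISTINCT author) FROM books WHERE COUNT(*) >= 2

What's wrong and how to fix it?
Bug: WHERE filters individual rows, not groups, so a group-level COUNT is invalid there

Fix: Use a subquery that GROUPs and filters with HAVING, then count its rows

Corrected query:
SELECT COUNT(*) FROM (SELECT author FROM books GROUP BY author HAVING COUNT(*) >= 2)

Result:
COUNT(*)
--------
1       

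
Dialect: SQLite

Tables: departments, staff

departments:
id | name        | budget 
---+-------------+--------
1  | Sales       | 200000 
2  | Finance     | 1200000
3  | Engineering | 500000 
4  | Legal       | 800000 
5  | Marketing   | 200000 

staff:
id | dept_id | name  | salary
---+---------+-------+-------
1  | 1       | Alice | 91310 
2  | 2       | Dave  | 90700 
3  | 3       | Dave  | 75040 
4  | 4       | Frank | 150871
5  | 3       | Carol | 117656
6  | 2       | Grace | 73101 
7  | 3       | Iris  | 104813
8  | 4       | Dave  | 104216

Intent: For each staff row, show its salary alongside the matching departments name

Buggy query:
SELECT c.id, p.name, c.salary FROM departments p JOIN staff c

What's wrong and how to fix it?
Bug: JOIN with no ON clause produces a cartesian product; every staff row pairs with every departments row

Fix: Specify the join condition linking the foreign key to the parent id

Corrected query:
SELECT c.id, p.name, c.salary FROM departments p JOIN staff c ON c.dept_id = p.id

Result:
id | name        | salary
---+-------------+-------
1  | Sales       | 91310 
2  | Finance     | 90700 
3  | Engineering | 75040 
4  | Legal       | 150871
5  | Engineering | 117656
6  | Finance     | 73101 
7  | Engineering | 104813
8  | Legal       | 104216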